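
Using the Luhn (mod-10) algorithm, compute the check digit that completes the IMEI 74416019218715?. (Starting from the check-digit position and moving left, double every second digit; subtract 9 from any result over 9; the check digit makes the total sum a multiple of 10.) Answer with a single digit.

Partial digits right→left: 5 1 7 8 1 2 9 1 0 6 1 4 4 7
Double every second digit counting from the check-digit position (so the 1st, 3rd, 5th, ... of the partial from the right).
  doubled (with −9 where >9): 1 5 2 9 0 2 8 → sum 27
  kept as-is: 1 8 2 1 6 4 7 → sum 29
Total = 27 + 29 = 56.
Check digit = (10 − (56 mod 10)) mod 10 = 4.

4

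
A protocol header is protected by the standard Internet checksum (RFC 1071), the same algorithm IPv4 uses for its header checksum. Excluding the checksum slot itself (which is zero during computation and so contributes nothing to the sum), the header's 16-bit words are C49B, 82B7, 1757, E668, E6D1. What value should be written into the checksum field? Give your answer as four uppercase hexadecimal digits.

D41A

One's-complement addition (fold any carry out of bit 15 back into bit 0):
  0xC49B + 0x82B7 = 0x14752 → wrap carry → 0x4753
  0x4753 + 0x1757 = 0x05EAA
  0x5EAA + 0xE668 = 0x14512 → wrap carry → 0x4513
  0x4513 + 0xE6D1 = 0x12BE4 → wrap carry → 0x2BE5
One's-complement sum = 0x2BE5.
Checksum = ~0x2BE5 & 0xFFFF = 0xD41A.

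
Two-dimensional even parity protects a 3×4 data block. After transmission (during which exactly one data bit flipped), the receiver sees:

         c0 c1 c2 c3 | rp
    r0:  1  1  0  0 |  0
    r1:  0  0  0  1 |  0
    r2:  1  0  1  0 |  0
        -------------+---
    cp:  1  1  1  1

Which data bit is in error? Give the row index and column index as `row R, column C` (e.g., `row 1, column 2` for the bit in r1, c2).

row 1, column 0

Recompute each row's even parity and compare to rp:
  r0: data parity 0, sent rp 0 → ok
  r1: data parity 1, sent rp 0 → mismatch
  r2: data parity 0, sent rp 0 → ok
Recompute each column's even parity and compare to cp:
  c0: data parity 0, sent cp 1 → mismatch
  c1: data parity 1, sent cp 1 → ok
  c2: data parity 1, sent cp 1 → ok
  c3: data parity 1, sent cp 1 → ok
Exactly one row (r1) and one column (c0) fail → the flipped bit is at their intersection.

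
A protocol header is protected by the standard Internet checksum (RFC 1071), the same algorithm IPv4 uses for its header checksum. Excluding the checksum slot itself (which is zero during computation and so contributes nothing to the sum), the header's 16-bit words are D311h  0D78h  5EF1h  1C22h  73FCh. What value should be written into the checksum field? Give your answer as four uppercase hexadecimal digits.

One's-complement addition (fold any carry out of bit 15 back into bit 0):
  0xD311 + 0x0D78 = 0x0E089
  0xE089 + 0x5EF1 = 0x13F7A → wrap carry → 0x3F7B
  0x3F7B + 0x1C22 = 0x05B9D
  0x5B9D + 0x73FC = 0x0CF99
One's-complement sum = 0xCF99.
Checksum = ~0xCF99 & 0xFFFF = 0x3066.

3066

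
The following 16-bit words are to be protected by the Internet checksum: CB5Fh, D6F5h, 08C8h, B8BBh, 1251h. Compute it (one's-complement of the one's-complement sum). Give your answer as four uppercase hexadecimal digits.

89D5

One's-complement addition (fold any carry out of bit 15 back into bit 0):
  0xCB5F + 0xD6F5 = 0x1A254 → wrap carry → 0xA255
  0xA255 + 0x08C8 = 0x0AB1D
  0xAB1D + 0xB8BB = 0x163D8 → wrap carry → 0x63D9
  0x63D9 + 0x1251 = 0x0762A
One's-complement sum = 0x762A.
Checksum = ~0x762A & 0xFFFF = 0x89D5.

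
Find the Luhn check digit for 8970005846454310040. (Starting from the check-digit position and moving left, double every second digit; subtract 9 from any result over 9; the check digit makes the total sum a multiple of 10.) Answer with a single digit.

Partial digits right→left: 0 4 0 0 1 3 4 5 4 6 4 8 5 0 0 0 7 9 8
Double every second digit counting from the check-digit position (so the 1st, 3rd, 5th, ... of the partial from the right).
  doubled (with −9 where >9): 0 0 2 8 8 8 1 0 5 7 → sum 39
  kept as-is: 4 0 3 5 6 8 0 0 9 → sum 35
Total = 39 + 35 = 74.
Check digit = (10 − (74 mod 10)) mod 10 = 6.

6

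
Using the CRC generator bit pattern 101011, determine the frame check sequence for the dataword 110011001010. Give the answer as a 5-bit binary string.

Append 5 zeros: 11001100101000000. Divide by 101011 (XOR where the leading bit is 1):
  pos 0: 110011 XOR 101011 = 011000
  pos 1: 110000 XOR 101011 = 011011
  pos 2: 110110 XOR 101011 = 011101
  pos 3: 111011 XOR 101011 = 010000
  pos 4: 100000 XOR 101011 = 001011
  pos 6: 101110 XOR 101011 = 000101
  pos 9: 101000 XOR 101011 = 000011
Remainder (last 5 bits) = 01100. This is the CRC / FCS.

01100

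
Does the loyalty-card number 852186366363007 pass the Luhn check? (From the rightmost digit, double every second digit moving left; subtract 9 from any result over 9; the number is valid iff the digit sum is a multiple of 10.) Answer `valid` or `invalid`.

From the right, keep odd positions and double even positions (subtract 9 from any doubled value over 9):
  doubled (positions 2,4,...): 0 6 6 3 3 2 1 → sum 21
  kept (positions 1,3,...): 7 0 6 6 3 8 2 8 → sum 40
Total = 61.
61 mod 10 = 1, so the number is invalid.

invalid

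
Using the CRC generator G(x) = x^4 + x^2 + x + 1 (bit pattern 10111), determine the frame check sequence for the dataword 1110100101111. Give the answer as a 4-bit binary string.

1110

Append 4 zeros: 11101001011110000. Divide by 10111 (XOR where the leading bit is 1):
  pos 0: 11101 XOR 10111 = 01010
  pos 1: 10100 XOR 10111 = 00011
  pos 4: 11010 XOR 10111 = 01101
  pos 5: 11011 XOR 10111 = 01100
  pos 6: 11001 XOR 10111 = 01110
  pos 7: 11101 XOR 10111 = 01010
  pos 8: 10101 XOR 10111 = 00010
  pos 11: 10000 XOR 10111 = 00111
Remainder (last 4 bits) = 1110. This is the CRC / FCS.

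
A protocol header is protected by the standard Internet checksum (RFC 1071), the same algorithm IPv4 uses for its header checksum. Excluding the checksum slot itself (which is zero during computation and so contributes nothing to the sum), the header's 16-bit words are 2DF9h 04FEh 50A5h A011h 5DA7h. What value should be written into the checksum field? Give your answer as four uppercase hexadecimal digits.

7EAA

One's-complement addition (fold any carry out of bit 15 back into bit 0):
  0x2DF9 + 0x04FE = 0x032F7
  0x32F7 + 0x50A5 = 0x0839C
  0x839C + 0xA011 = 0x123AD → wrap carry → 0x23AE
  0x23AE + 0x5DA7 = 0x08155
One's-complement sum = 0x8155.
Checksum = ~0x8155 & 0xFFFF = 0x7EAA.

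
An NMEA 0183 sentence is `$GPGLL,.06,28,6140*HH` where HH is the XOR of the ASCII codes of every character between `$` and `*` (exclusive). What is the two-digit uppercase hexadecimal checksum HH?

XOR the ASCII codes of the payload characters:
  'G' = 0x47 → acc = 0x47
  'P' = 0x50 → acc = 0x17
  'G' = 0x47 → acc = 0x50
  'L' = 0x4C → acc = 0x1C
  'L' = 0x4C → acc = 0x50
  ',' = 0x2C → acc = 0x7C
  '.' = 0x2E → acc = 0x52
  '0' = 0x30 → acc = 0x62
  '6' = 0x36 → acc = 0x54
  ',' = 0x2C → acc = 0x78
  '2' = 0x32 → acc = 0x4A
  '8' = 0x38 → acc = 0x72
  ',' = 0x2C → acc = 0x5E
  '6' = 0x36 → acc = 0x68
  '1' = 0x31 → acc = 0x59
  '4' = 0x34 → acc = 0x6D
  '0' = 0x30 → acc = 0x5D
Checksum = 0x5D.

5D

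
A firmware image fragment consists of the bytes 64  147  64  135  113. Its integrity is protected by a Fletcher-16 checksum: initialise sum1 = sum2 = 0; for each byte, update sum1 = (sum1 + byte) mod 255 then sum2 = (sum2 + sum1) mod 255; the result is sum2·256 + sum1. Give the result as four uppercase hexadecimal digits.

Running sums (mod 255):
  after byte 0 (64): sum1=64, sum2=64
  after byte 1 (147): sum1=211, sum2=20
  after byte 2 (64): sum1=20, sum2=40
  after byte 3 (135): sum1=155, sum2=195
  after byte 4 (113): sum1=13, sum2=208
Checksum = sum2·256 + sum1 = 208·256 + 13 = 53261 = 0xD00D.

D00D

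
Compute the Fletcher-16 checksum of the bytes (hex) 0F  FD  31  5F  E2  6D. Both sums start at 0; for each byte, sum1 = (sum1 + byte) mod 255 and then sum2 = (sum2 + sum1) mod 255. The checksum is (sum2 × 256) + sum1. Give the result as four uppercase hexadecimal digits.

66ED

Running sums (mod 255):
  after byte 0 (0F): sum1=15, sum2=15
  after byte 1 (FD): sum1=13, sum2=28
  after byte 2 (31): sum1=62, sum2=90
  after byte 3 (5F): sum1=157, sum2=247
  after byte 4 (E2): sum1=128, sum2=120
  after byte 5 (6D): sum1=237, sum2=102
Checksum = sum2·256 + sum1 = 102·256 + 237 = 26349 = 0x66ED.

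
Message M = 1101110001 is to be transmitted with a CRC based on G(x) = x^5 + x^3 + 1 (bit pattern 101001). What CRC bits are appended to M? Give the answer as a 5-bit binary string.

Append 5 zeros: 110111000100000. Divide by 101001 (XOR where the leading bit is 1):
  pos 0: 110111 XOR 101001 = 011110
  pos 1: 111100 XOR 101001 = 010101
  pos 2: 101010 XOR 101001 = 000011
  pos 6: 110100 XOR 101001 = 011101
  pos 7: 111010 XOR 101001 = 010011
  pos 8: 100110 XOR 101001 = 001111
Remainder (last 5 bits) = 11110. This is the CRC / FCS.

11110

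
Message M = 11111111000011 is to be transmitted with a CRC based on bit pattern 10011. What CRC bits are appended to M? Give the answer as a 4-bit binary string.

0000

Append 4 zeros: 111111110000110000. Divide by 10011 (XOR where the leading bit is 1):
  pos 0: 11111 XOR 10011 = 01100
  pos 1: 11001 XOR 10011 = 01010
  pos 2: 10101 XOR 10011 = 00110
  pos 4: 11010 XOR 10011 = 01001
  pos 5: 10010 XOR 10011 = 00001
  pos 9: 10011 XOR 10011 = 00000
Remainder (last 4 bits) = 0000. This is the CRC / FCS.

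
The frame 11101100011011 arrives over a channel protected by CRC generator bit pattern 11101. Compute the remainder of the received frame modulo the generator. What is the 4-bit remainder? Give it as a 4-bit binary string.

0100

Modulo-2 division of 11101100011011 by 11101:
  pos 0: 11101 XOR 11101 = 00000
  pos 5: 10001 XOR 11101 = 01100
  pos 6: 11001 XOR 11101 = 00100
  pos 8: 10001 XOR 11101 = 01100
  pos 9: 11001 XOR 11101 = 00100
Remainder = 0100 (nonzero — an error is detected).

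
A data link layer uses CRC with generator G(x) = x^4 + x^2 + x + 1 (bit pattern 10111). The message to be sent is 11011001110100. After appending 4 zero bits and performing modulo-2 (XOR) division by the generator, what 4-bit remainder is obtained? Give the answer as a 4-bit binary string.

0011

Append 4 zeros: 110110011101000000. Divide by 10111 (XOR where the leading bit is 1):
  pos 0: 11011 XOR 10111 = 01100
  pos 1: 11000 XOR 10111 = 01111
  pos 2: 11110 XOR 10111 = 01001
  pos 3: 10011 XOR 10111 = 00100
  pos 5: 10011 XOR 10111 = 00100
  pos 7: 10001 XOR 10111 = 00110
  pos 9: 11000 XOR 10111 = 01111
  pos 10: 11110 XOR 10111 = 01001
  pos 11: 10010 XOR 10111 = 00101
  pos 13: 10100 XOR 10111 = 00011
Remainder (last 4 bits) = 0011. This is the CRC / FCS.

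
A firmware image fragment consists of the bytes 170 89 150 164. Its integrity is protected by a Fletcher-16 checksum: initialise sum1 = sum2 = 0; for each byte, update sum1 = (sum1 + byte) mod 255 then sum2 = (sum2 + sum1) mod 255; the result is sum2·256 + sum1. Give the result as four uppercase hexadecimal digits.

883F

Running sums (mod 255):
  after byte 0 (170): sum1=170, sum2=170
  after byte 1 (89): sum1=4, sum2=174
  after byte 2 (150): sum1=154, sum2=73
  after byte 3 (164): sum1=63, sum2=136
Checksum = sum2·256 + sum1 = 136·256 + 63 = 34879 = 0x883F.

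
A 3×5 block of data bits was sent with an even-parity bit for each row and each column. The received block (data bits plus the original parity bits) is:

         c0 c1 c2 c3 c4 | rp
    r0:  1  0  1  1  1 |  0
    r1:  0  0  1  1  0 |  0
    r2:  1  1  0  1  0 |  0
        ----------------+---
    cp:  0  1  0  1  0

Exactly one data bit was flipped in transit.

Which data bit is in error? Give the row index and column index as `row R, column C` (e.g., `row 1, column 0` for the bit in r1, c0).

row 2, column 4

Recompute each row's even parity and compare to rp:
  r0: data parity 0, sent rp 0 → ok
  r1: data parity 0, sent rp 0 → ok
  r2: data parity 1, sent rp 0 → mismatch
Recompute each column's even parity and compare to cp:
  c0: data parity 0, sent cp 0 → ok
  c1: data parity 1, sent cp 1 → ok
  c2: data parity 0, sent cp 0 → ok
  c3: data parity 1, sent cp 1 → ok
  c4: data parity 1, sent cp 0 → mismatch
Exactly one row (r2) and one column (c4) fail → the flipped bit is at their intersection.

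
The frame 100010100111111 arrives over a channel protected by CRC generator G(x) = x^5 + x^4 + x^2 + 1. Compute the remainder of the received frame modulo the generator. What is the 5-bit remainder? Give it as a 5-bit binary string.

00001

Modulo-2 division of 100010100111111 by 110101:
  pos 0: 100010 XOR 110101 = 010111
  pos 1: 101111 XOR 110101 = 011010
  pos 2: 110100 XOR 110101 = 000001
  pos 7: 101111 XOR 110101 = 011010
  pos 8: 110101 XOR 110101 = 000000
Remainder = 00001 (nonzero — an error is detected).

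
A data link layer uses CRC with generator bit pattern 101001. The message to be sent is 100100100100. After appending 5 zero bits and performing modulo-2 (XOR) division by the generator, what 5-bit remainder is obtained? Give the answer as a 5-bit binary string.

00111

Append 5 zeros: 10010010010000000. Divide by 101001 (XOR where the leading bit is 1):
  pos 0: 100100 XOR 101001 = 001101
  pos 2: 110110 XOR 101001 = 011111
  pos 3: 111110 XOR 101001 = 010111
  pos 4: 101111 XOR 101001 = 000110
  pos 7: 110000 XOR 101001 = 011001
  pos 8: 110010 XOR 101001 = 011011
  pos 9: 110110 XOR 101001 = 011111
  pos 10: 111110 XOR 101001 = 010111
  pos 11: 101110 XOR 101001 = 000111
Remainder (last 5 bits) = 00111. This is the CRC / FCS.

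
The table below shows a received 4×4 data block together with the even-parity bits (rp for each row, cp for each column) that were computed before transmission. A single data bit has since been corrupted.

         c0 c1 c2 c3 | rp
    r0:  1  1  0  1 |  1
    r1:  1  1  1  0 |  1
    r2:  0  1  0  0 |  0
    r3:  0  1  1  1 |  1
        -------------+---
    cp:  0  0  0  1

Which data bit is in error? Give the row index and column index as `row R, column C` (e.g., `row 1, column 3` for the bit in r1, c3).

row 2, column 3

Recompute each row's even parity and compare to rp:
  r0: data parity 1, sent rp 1 → ok
  r1: data parity 1, sent rp 1 → ok
  r2: data parity 1, sent rp 0 → mismatch
  r3: data parity 1, sent rp 1 → ok
Recompute each column's even parity and compare to cp:
  c0: data parity 0, sent cp 0 → ok
  c1: data parity 0, sent cp 0 → ok
  c2: data parity 0, sent cp 0 → ok
  c3: data parity 0, sent cp 1 → mismatch
Exactly one row (r2) and one column (c3) fail → the flipped bit is at their intersection.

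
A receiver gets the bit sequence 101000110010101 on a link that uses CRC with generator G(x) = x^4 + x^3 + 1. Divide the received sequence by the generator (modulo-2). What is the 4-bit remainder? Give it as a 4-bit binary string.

Modulo-2 division of 101000110010101 by 11001:
  pos 0: 10100 XOR 11001 = 01101
  pos 1: 11010 XOR 11001 = 00011
  pos 4: 11110 XOR 11001 = 00111
  pos 6: 11101 XOR 11001 = 00100
  pos 8: 10001 XOR 11001 = 01000
  pos 9: 10000 XOR 11001 = 01001
  pos 10: 10011 XOR 11001 = 01010
Remainder = 1010 (nonzero — an error is detected).

1010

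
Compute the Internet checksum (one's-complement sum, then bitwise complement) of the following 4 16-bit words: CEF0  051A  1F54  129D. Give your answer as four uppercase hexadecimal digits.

One's-complement addition (fold any carry out of bit 15 back into bit 0):
  0xCEF0 + 0x051A = 0x0D40A
  0xD40A + 0x1F54 = 0x0F35E
  0xF35E + 0x129D = 0x105FB → wrap carry → 0x05FC
One's-complement sum = 0x05FC.
Checksum = ~0x05FC & 0xFFFF = 0xFA03.

FA03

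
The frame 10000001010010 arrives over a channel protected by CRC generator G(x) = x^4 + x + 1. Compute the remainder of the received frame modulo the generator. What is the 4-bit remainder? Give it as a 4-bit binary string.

Modulo-2 division of 10000001010010 by 10011:
  pos 0: 10000 XOR 10011 = 00011
  pos 3: 11001 XOR 10011 = 01010
  pos 4: 10100 XOR 10011 = 00111
  pos 6: 11110 XOR 10011 = 01101
  pos 7: 11010 XOR 10011 = 01001
  pos 8: 10011 XOR 10011 = 00000
Remainder = 0000 (zero — the frame passes the CRC check).

0000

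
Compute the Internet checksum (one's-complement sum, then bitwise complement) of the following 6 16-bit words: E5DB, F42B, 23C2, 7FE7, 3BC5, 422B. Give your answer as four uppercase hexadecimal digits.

045E

One's-complement addition (fold any carry out of bit 15 back into bit 0):
  0xE5DB + 0xF42B = 0x1DA06 → wrap carry → 0xDA07
  0xDA07 + 0x23C2 = 0x0FDC9
  0xFDC9 + 0x7FE7 = 0x17DB0 → wrap carry → 0x7DB1
  0x7DB1 + 0x3BC5 = 0x0B976
  0xB976 + 0x422B = 0x0FBA1
One's-complement sum = 0xFBA1.
Checksum = ~0xFBA1 & 0xFFFF = 0x045E.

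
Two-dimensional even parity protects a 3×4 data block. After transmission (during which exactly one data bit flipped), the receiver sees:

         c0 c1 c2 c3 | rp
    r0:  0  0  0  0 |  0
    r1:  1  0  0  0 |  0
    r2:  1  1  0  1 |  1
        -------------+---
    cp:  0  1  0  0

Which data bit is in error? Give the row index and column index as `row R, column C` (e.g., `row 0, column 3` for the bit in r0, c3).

row 1, column 3

Recompute each row's even parity and compare to rp:
  r0: data parity 0, sent rp 0 → ok
  r1: data parity 1, sent rp 0 → mismatch
  r2: data parity 1, sent rp 1 → ok
Recompute each column's even parity and compare to cp:
  c0: data parity 0, sent cp 0 → ok
  c1: data parity 1, sent cp 1 → ok
  c2: data parity 0, sent cp 0 → ok
  c3: data parity 1, sent cp 0 → mismatch
Exactly one row (r1) and one column (c3) fail → the flipped bit is at their intersection.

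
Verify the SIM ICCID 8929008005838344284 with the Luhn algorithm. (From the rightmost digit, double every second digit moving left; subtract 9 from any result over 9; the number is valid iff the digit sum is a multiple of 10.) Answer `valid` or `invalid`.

From the right, keep odd positions and double even positions (subtract 9 from any doubled value over 9):
  doubled (positions 2,4,...): 7 8 6 6 1 0 0 9 9 → sum 46
  kept (positions 1,3,...): 4 2 4 8 8 0 8 0 2 8 → sum 44
Total = 90.
90 mod 10 = 0, so the number is valid.

valid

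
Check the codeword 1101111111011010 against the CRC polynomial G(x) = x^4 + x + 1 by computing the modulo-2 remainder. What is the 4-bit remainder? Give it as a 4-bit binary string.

Modulo-2 division of 1101111111011010 by 10011:
  pos 0: 11011 XOR 10011 = 01000
  pos 1: 10001 XOR 10011 = 00010
  pos 4: 10111 XOR 10011 = 00100
  pos 6: 10010 XOR 10011 = 00001
  pos 10: 11101 XOR 10011 = 01110
  pos 11: 11100 XOR 10011 = 01111
Remainder = 1111 (nonzero — an error is detected).

1111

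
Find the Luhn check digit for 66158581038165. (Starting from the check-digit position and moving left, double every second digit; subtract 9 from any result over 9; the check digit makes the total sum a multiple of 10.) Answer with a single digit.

Partial digits right→left: 5 6 1 8 3 0 1 8 5 8 5 1 6 6
Double every second digit counting from the check-digit position (so the 1st, 3rd, 5th, ... of the partial from the right).
  doubled (with −9 where >9): 1 2 6 2 1 1 3 → sum 16
  kept as-is: 6 8 0 8 8 1 6 → sum 37
Total = 16 + 37 = 53.
Check digit = (10 − (53 mod 10)) mod 10 = 7.

7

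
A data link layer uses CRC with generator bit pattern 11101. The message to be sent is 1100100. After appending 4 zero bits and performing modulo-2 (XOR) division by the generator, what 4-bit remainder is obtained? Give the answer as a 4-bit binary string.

Append 4 zeros: 11001000000. Divide by 11101 (XOR where the leading bit is 1):
  pos 0: 11001 XOR 11101 = 00100
  pos 2: 10000 XOR 11101 = 01101
  pos 3: 11010 XOR 11101 = 00111
  pos 5: 11100 XOR 11101 = 00001
Remainder (last 4 bits) = 0010. This is the CRC / FCS.

0010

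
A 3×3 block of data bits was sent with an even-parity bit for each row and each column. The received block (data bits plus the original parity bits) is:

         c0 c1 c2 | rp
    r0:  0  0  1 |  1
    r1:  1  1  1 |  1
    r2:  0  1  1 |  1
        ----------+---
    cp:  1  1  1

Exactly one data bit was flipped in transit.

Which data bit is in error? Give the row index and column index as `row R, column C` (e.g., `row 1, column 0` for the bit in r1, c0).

row 2, column 1

Recompute each row's even parity and compare to rp:
  r0: data parity 1, sent rp 1 → ok
  r1: data parity 1, sent rp 1 → ok
  r2: data parity 0, sent rp 1 → mismatch
Recompute each column's even parity and compare to cp:
  c0: data parity 1, sent cp 1 → ok
  c1: data parity 0, sent cp 1 → mismatch
  c2: data parity 1, sent cp 1 → ok
Exactly one row (r2) and one column (c1) fail → the flipped bit is at their intersection.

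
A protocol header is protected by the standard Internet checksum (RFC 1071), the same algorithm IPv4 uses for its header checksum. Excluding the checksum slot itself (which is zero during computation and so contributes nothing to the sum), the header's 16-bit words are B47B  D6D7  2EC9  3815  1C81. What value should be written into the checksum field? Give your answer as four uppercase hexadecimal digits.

One's-complement addition (fold any carry out of bit 15 back into bit 0):
  0xB47B + 0xD6D7 = 0x18B52 → wrap carry → 0x8B53
  0x8B53 + 0x2EC9 = 0x0BA1C
  0xBA1C + 0x3815 = 0x0F231
  0xF231 + 0x1C81 = 0x10EB2 → wrap carry → 0x0EB3
One's-complement sum = 0x0EB3.
Checksum = ~0x0EB3 & 0xFFFF = 0xF14C.

F14C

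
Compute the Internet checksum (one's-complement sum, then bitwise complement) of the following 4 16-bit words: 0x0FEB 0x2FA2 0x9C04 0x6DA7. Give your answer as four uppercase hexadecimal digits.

B6C6

One's-complement addition (fold any carry out of bit 15 back into bit 0):
  0x0FEB + 0x2FA2 = 0x03F8D
  0x3F8D + 0x9C04 = 0x0DB91
  0xDB91 + 0x6DA7 = 0x14938 → wrap carry → 0x4939
One's-complement sum = 0x4939.
Checksum = ~0x4939 & 0xFFFF = 0xB6C6.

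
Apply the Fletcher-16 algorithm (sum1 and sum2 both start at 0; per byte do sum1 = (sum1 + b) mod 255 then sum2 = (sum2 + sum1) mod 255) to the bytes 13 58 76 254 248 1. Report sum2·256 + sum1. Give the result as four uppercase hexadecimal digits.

Running sums (mod 255):
  after byte 0 (13): sum1=13, sum2=13
  after byte 1 (58): sum1=71, sum2=84
  after byte 2 (76): sum1=147, sum2=231
  after byte 3 (254): sum1=146, sum2=122
  after byte 4 (248): sum1=139, sum2=6
  after byte 5 (1): sum1=140, sum2=146
Checksum = sum2·256 + sum1 = 146·256 + 140 = 37516 = 0x928C.

928C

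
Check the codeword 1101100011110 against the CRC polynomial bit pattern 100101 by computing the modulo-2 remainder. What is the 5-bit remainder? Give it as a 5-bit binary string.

00000

Modulo-2 division of 1101100011110 by 100101:
  pos 0: 110110 XOR 100101 = 010011
  pos 1: 100110 XOR 100101 = 000011
  pos 5: 110111 XOR 100101 = 010010
  pos 6: 100101 XOR 100101 = 000000
Remainder = 00000 (zero — the frame passes the CRC check).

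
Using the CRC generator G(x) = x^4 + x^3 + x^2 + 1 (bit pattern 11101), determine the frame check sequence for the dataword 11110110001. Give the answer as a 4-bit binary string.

Append 4 zeros: 111101100010000. Divide by 11101 (XOR where the leading bit is 1):
  pos 0: 11110 XOR 11101 = 00011
  pos 3: 11110 XOR 11101 = 00011
  pos 6: 11001 XOR 11101 = 00100
  pos 8: 10000 XOR 11101 = 01101
  pos 9: 11010 XOR 11101 = 00111
Remainder (last 4 bits) = 1110. This is the CRC / FCS.

1110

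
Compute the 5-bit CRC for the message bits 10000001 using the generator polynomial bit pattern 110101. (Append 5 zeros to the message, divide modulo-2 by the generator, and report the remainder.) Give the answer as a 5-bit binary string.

01001

Append 5 zeros: 1000000100000. Divide by 110101 (XOR where the leading bit is 1):
  pos 0: 100000 XOR 110101 = 010101
  pos 1: 101010 XOR 110101 = 011111
  pos 2: 111111 XOR 110101 = 001010
  pos 4: 101000 XOR 110101 = 011101
  pos 5: 111010 XOR 110101 = 001111
  pos 7: 111100 XOR 110101 = 001001
Remainder (last 5 bits) = 01001. This is the CRC / FCS.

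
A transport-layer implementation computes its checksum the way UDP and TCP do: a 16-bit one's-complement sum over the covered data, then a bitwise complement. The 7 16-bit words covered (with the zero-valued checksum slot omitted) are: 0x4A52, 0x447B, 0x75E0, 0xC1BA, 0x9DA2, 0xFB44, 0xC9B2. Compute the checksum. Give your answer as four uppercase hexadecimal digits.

One's-complement addition (fold any carry out of bit 15 back into bit 0):
  0x4A52 + 0x447B = 0x08ECD
  0x8ECD + 0x75E0 = 0x104AD → wrap carry → 0x04AE
  0x04AE + 0xC1BA = 0x0C668
  0xC668 + 0x9DA2 = 0x1640A → wrap carry → 0x640B
  0x640B + 0xFB44 = 0x15F4F → wrap carry → 0x5F50
  0x5F50 + 0xC9B2 = 0x12902 → wrap carry → 0x2903
One's-complement sum = 0x2903.
Checksum = ~0x2903 & 0xFFFF = 0xD6FC.

D6FC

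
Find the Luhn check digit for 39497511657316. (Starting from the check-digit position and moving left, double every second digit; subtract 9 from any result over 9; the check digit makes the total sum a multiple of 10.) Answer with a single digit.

0

Partial digits right→left: 6 1 3 7 5 6 1 1 5 7 9 4 9 3
Double every second digit counting from the check-digit position (so the 1st, 3rd, 5th, ... of the partial from the right).
  doubled (with −9 where >9): 3 6 1 2 1 9 9 → sum 31
  kept as-is: 1 7 6 1 7 4 3 → sum 29
Total = 31 + 29 = 60.
Check digit = (10 − (60 mod 10)) mod 10 = 0.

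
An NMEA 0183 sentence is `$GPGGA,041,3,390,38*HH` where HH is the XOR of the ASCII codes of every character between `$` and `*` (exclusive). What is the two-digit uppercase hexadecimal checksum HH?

XOR the ASCII codes of the payload characters:
  'G' = 0x47 → acc = 0x47
  'P' = 0x50 → acc = 0x17
  'G' = 0x47 → acc = 0x50
  'G' = 0x47 → acc = 0x17
  'A' = 0x41 → acc = 0x56
  ',' = 0x2C → acc = 0x7A
  '0' = 0x30 → acc = 0x4A
  '4' = 0x34 → acc = 0x7E
  '1' = 0x31 → acc = 0x4F
  ',' = 0x2C → acc = 0x63
  '3' = 0x33 → acc = 0x50
  ',' = 0x2C → acc = 0x7C
  '3' = 0x33 → acc = 0x4F
  '9' = 0x39 → acc = 0x76
  '0' = 0x30 → acc = 0x46
  ',' = 0x2C → acc = 0x6A
  '3' = 0x33 → acc = 0x59
  '8' = 0x38 → acc = 0x61
Checksum = 0x61.

61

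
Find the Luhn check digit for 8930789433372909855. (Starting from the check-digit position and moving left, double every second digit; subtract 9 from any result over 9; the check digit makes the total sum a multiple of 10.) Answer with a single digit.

5

Partial digits right→left: 5 5 8 9 0 9 2 7 3 3 3 4 9 8 7 0 3 9 8
Double every second digit counting from the check-digit position (so the 1st, 3rd, 5th, ... of the partial from the right).
  doubled (with −9 where >9): 1 7 0 4 6 6 9 5 6 7 → sum 51
  kept as-is: 5 9 9 7 3 4 8 0 9 → sum 54
Total = 51 + 54 = 105.
Check digit = (10 − (105 mod 10)) mod 10 = 5.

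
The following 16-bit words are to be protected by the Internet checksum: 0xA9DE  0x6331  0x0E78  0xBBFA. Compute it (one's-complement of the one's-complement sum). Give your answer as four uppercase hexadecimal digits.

287D

One's-complement addition (fold any carry out of bit 15 back into bit 0):
  0xA9DE + 0x6331 = 0x10D0F → wrap carry → 0x0D10
  0x0D10 + 0x0E78 = 0x01B88
  0x1B88 + 0xBBFA = 0x0D782
One's-complement sum = 0xD782.
Checksum = ~0xD782 & 0xFFFF = 0x287D.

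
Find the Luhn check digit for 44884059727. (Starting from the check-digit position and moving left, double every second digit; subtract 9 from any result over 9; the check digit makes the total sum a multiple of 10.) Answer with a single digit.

3

Partial digits right→left: 7 2 7 9 5 0 4 8 8 4 4
Double every second digit counting from the check-digit position (so the 1st, 3rd, 5th, ... of the partial from the right).
  doubled (with −9 where >9): 5 5 1 8 7 8 → sum 34
  kept as-is: 2 9 0 8 4 → sum 23
Total = 34 + 23 = 57.
Check digit = (10 − (57 mod 10)) mod 10 = 3.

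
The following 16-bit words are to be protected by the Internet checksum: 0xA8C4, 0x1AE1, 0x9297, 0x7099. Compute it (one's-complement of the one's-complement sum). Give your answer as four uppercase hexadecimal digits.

One's-complement addition (fold any carry out of bit 15 back into bit 0):
  0xA8C4 + 0x1AE1 = 0x0C3A5
  0xC3A5 + 0x9297 = 0x1563C → wrap carry → 0x563D
  0x563D + 0x7099 = 0x0C6D6
One's-complement sum = 0xC6D6.
Checksum = ~0xC6D6 & 0xFFFF = 0x3929.

3929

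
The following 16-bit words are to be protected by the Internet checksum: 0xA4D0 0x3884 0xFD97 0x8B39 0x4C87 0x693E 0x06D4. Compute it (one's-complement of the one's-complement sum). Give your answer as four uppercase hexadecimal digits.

One's-complement addition (fold any carry out of bit 15 back into bit 0):
  0xA4D0 + 0x3884 = 0x0DD54
  0xDD54 + 0xFD97 = 0x1DAEB → wrap carry → 0xDAEC
  0xDAEC + 0x8B39 = 0x16625 → wrap carry → 0x6626
  0x6626 + 0x4C87 = 0x0B2AD
  0xB2AD + 0x693E = 0x11BEB → wrap carry → 0x1BEC
  0x1BEC + 0x06D4 = 0x022C0
One's-complement sum = 0x22C0.
Checksum = ~0x22C0 & 0xFFFF = 0xDD3F.

DD3F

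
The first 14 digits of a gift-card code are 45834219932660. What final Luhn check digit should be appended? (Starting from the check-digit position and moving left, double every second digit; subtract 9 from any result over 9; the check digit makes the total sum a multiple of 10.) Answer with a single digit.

Partial digits right→left: 0 6 6 2 3 9 9 1 2 4 3 8 5 4
Double every second digit counting from the check-digit position (so the 1st, 3rd, 5th, ... of the partial from the right).
  doubled (with −9 where >9): 0 3 6 9 4 6 1 → sum 29
  kept as-is: 6 2 9 1 4 8 4 → sum 34
Total = 29 + 34 = 63.
Check digit = (10 − (63 mod 10)) mod 10 = 7.

7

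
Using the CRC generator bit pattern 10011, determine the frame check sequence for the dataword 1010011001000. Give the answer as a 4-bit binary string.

1001

Append 4 zeros: 10100110010000000. Divide by 10011 (XOR where the leading bit is 1):
  pos 0: 10100 XOR 10011 = 00111
  pos 2: 11111 XOR 10011 = 01100
  pos 3: 11000 XOR 10011 = 01011
  pos 4: 10110 XOR 10011 = 00101
  pos 6: 10110 XOR 10011 = 00101
  pos 8: 10100 XOR 10011 = 00111
  pos 10: 11100 XOR 10011 = 01111
  pos 11: 11110 XOR 10011 = 01101
  pos 12: 11010 XOR 10011 = 01001
Remainder (last 4 bits) = 1001. This is the CRC / FCS.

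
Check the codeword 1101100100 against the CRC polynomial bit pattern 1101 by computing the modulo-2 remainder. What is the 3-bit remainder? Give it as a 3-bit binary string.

Modulo-2 division of 1101100100 by 1101:
  pos 0: 1101 XOR 1101 = 0000
  pos 4: 1001 XOR 1101 = 0100
  pos 5: 1000 XOR 1101 = 0101
  pos 6: 1010 XOR 1101 = 0111
Remainder = 111 (nonzero — an error is detected).

111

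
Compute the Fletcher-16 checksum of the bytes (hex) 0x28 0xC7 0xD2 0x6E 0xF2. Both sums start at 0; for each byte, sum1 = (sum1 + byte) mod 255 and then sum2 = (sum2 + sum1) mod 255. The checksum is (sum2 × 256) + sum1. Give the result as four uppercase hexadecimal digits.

3024

Running sums (mod 255):
  after byte 0 (0x28): sum1=40, sum2=40
  after byte 1 (0xC7): sum1=239, sum2=24
  after byte 2 (0xD2): sum1=194, sum2=218
  after byte 3 (0x6E): sum1=49, sum2=12
  after byte 4 (0xF2): sum1=36, sum2=48
Checksum = sum2·256 + sum1 = 48·256 + 36 = 12324 = 0x3024.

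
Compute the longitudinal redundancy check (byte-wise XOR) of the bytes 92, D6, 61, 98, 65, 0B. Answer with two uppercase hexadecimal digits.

D3

XOR the bytes together:
  start with 0x92
  0x92 ⊕ 0xD6 = 0x44
  0x44 ⊕ 0x61 = 0x25
  0x25 ⊕ 0x98 = 0xBD
  0xBD ⊕ 0x65 = 0xD8
  0xD8 ⊕ 0x0B = 0xD3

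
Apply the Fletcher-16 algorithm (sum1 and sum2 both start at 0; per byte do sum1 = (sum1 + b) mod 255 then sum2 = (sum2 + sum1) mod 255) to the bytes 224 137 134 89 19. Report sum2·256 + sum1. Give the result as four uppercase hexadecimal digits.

Running sums (mod 255):
  after byte 0 (224): sum1=224, sum2=224
  after byte 1 (137): sum1=106, sum2=75
  after byte 2 (134): sum1=240, sum2=60
  after byte 3 (89): sum1=74, sum2=134
  after byte 4 (19): sum1=93, sum2=227
Checksum = sum2·256 + sum1 = 227·256 + 93 = 58205 = 0xE35D.

E35D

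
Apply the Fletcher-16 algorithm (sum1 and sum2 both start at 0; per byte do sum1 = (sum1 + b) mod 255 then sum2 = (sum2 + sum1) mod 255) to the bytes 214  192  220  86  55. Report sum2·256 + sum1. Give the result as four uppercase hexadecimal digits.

AF02

Running sums (mod 255):
  after byte 0 (214): sum1=214, sum2=214
  after byte 1 (192): sum1=151, sum2=110
  after byte 2 (220): sum1=116, sum2=226
  after byte 3 (86): sum1=202, sum2=173
  after byte 4 (55): sum1=2, sum2=175
Checksum = sum2·256 + sum1 = 175·256 + 2 = 44802 = 0xAF02.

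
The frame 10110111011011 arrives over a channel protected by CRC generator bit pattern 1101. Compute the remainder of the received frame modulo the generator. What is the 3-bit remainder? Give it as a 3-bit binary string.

Modulo-2 division of 10110111011011 by 1101:
  pos 0: 1011 XOR 1101 = 0110
  pos 1: 1100 XOR 1101 = 0001
  pos 4: 1111 XOR 1101 = 0010
  pos 6: 1001 XOR 1101 = 0100
  pos 7: 1001 XOR 1101 = 0100
  pos 8: 1000 XOR 1101 = 0101
  pos 9: 1011 XOR 1101 = 0110
  pos 10: 1101 XOR 1101 = 0000
Remainder = 000 (zero — the frame passes the CRC check).

000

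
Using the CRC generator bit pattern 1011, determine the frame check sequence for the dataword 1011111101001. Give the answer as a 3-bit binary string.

101

Append 3 zeros: 1011111101001000. Divide by 1011 (XOR where the leading bit is 1):
  pos 0: 1011 XOR 1011 = 0000
  pos 4: 1111 XOR 1011 = 0100
  pos 5: 1000 XOR 1011 = 0011
  pos 7: 1110 XOR 1011 = 0101
  pos 8: 1010 XOR 1011 = 0001
  pos 11: 1100 XOR 1011 = 0111
  pos 12: 1110 XOR 1011 = 0101
Remainder (last 3 bits) = 101. This is the CRC / FCS.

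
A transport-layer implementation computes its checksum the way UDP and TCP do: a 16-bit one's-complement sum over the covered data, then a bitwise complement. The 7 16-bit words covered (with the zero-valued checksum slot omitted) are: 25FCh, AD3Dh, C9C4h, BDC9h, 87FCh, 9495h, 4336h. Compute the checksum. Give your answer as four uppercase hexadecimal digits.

456F

One's-complement addition (fold any carry out of bit 15 back into bit 0):
  0x25FC + 0xAD3D = 0x0D339
  0xD339 + 0xC9C4 = 0x19CFD → wrap carry → 0x9CFE
  0x9CFE + 0xBDC9 = 0x15AC7 → wrap carry → 0x5AC8
  0x5AC8 + 0x87FC = 0x0E2C4
  0xE2C4 + 0x9495 = 0x17759 → wrap carry → 0x775A
  0x775A + 0x4336 = 0x0BA90
One's-complement sum = 0xBA90.
Checksum = ~0xBA90 & 0xFFFF = 0x456F.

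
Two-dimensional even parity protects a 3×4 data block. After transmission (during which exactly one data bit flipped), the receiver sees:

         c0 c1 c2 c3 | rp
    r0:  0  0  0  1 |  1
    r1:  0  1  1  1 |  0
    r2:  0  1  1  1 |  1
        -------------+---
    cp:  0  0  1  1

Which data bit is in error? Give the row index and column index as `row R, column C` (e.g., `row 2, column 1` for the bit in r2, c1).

row 1, column 2

Recompute each row's even parity and compare to rp:
  r0: data parity 1, sent rp 1 → ok
  r1: data parity 1, sent rp 0 → mismatch
  r2: data parity 1, sent rp 1 → ok
Recompute each column's even parity and compare to cp:
  c0: data parity 0, sent cp 0 → ok
  c1: data parity 0, sent cp 0 → ok
  c2: data parity 0, sent cp 1 → mismatch
  c3: data parity 1, sent cp 1 → ok
Exactly one row (r1) and one column (c2) fail → the flipped bit is at their intersection.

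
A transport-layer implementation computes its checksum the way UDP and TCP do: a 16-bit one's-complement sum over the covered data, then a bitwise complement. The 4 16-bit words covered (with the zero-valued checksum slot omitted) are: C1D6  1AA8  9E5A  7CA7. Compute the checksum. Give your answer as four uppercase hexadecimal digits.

One's-complement addition (fold any carry out of bit 15 back into bit 0):
  0xC1D6 + 0x1AA8 = 0x0DC7E
  0xDC7E + 0x9E5A = 0x17AD8 → wrap carry → 0x7AD9
  0x7AD9 + 0x7CA7 = 0x0F780
One's-complement sum = 0xF780.
Checksum = ~0xF780 & 0xFFFF = 0x087F.

087F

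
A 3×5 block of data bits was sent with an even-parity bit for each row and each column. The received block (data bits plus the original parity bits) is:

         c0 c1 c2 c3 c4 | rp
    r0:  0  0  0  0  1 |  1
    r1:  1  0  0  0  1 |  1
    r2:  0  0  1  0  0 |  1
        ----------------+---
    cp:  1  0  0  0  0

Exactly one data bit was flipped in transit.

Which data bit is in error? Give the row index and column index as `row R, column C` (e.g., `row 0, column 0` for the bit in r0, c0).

Recompute each row's even parity and compare to rp:
  r0: data parity 1, sent rp 1 → ok
  r1: data parity 0, sent rp 1 → mismatch
  r2: data parity 1, sent rp 1 → ok
Recompute each column's even parity and compare to cp:
  c0: data parity 1, sent cp 1 → ok
  c1: data parity 0, sent cp 0 → ok
  c2: data parity 1, sent cp 0 → mismatch
  c3: data parity 0, sent cp 0 → ok
  c4: data parity 0, sent cp 0 → ok
Exactly one row (r1) and one column (c2) fail → the flipped bit is at their intersection.

row 1, column 2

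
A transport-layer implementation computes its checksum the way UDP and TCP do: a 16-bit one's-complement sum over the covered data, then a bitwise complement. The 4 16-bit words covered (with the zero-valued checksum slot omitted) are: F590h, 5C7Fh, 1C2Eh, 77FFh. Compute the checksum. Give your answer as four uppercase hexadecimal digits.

19C2

One's-complement addition (fold any carry out of bit 15 back into bit 0):
  0xF590 + 0x5C7F = 0x1520F → wrap carry → 0x5210
  0x5210 + 0x1C2E = 0x06E3E
  0x6E3E + 0x77FF = 0x0E63D
One's-complement sum = 0xE63D.
Checksum = ~0xE63D & 0xFFFF = 0x19C2.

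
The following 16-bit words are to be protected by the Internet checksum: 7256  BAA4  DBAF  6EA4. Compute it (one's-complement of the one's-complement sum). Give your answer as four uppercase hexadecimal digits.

88B0

One's-complement addition (fold any carry out of bit 15 back into bit 0):
  0x7256 + 0xBAA4 = 0x12CFA → wrap carry → 0x2CFB
  0x2CFB + 0xDBAF = 0x108AA → wrap carry → 0x08AB
  0x08AB + 0x6EA4 = 0x0774F
One's-complement sum = 0x774F.
Checksum = ~0x774F & 0xFFFF = 0x88B0.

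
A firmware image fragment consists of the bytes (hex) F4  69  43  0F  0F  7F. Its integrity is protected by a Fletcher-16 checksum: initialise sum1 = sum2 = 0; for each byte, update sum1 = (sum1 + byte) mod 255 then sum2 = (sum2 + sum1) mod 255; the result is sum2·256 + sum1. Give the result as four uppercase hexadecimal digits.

A43F

Running sums (mod 255):
  after byte 0 (F4): sum1=244, sum2=244
  after byte 1 (69): sum1=94, sum2=83
  after byte 2 (43): sum1=161, sum2=244
  after byte 3 (0F): sum1=176, sum2=165
  after byte 4 (0F): sum1=191, sum2=101
  after byte 5 (7F): sum1=63, sum2=164
Checksum = sum2·256 + sum1 = 164·256 + 63 = 42047 = 0xA43F.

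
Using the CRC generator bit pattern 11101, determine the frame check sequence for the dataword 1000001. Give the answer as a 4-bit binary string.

Append 4 zeros: 10000010000. Divide by 11101 (XOR where the leading bit is 1):
  pos 0: 10000 XOR 11101 = 01101
  pos 1: 11010 XOR 11101 = 00111
  pos 3: 11110 XOR 11101 = 00011
  pos 6: 11000 XOR 11101 = 00101
Remainder (last 4 bits) = 0101. This is the CRC / FCS.

0101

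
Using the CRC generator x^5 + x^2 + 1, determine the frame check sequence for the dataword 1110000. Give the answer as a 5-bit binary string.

Append 5 zeros: 111000000000. Divide by 100101 (XOR where the leading bit is 1):
  pos 0: 111000 XOR 100101 = 011101
  pos 1: 111010 XOR 100101 = 011111
  pos 2: 111110 XOR 100101 = 011011
  pos 3: 110110 XOR 100101 = 010011
  pos 4: 100110 XOR 100101 = 000011
Remainder (last 5 bits) = 01100. This is the CRC / FCS.

01100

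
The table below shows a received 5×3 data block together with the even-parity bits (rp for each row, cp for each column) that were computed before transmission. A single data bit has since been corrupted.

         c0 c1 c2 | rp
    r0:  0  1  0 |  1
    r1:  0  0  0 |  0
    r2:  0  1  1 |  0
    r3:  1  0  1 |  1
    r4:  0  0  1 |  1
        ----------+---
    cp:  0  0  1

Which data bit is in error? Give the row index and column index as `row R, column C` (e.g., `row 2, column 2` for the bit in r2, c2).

Recompute each row's even parity and compare to rp:
  r0: data parity 1, sent rp 1 → ok
  r1: data parity 0, sent rp 0 → ok
  r2: data parity 0, sent rp 0 → ok
  r3: data parity 0, sent rp 1 → mismatch
  r4: data parity 1, sent rp 1 → ok
Recompute each column's even parity and compare to cp:
  c0: data parity 1, sent cp 0 → mismatch
  c1: data parity 0, sent cp 0 → ok
  c2: data parity 1, sent cp 1 → ok
Exactly one row (r3) and one column (c0) fail → the flipped bit is at their intersection.

row 3, column 0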